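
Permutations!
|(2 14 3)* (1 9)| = 6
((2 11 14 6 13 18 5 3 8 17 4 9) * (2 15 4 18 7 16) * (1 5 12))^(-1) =(1 12 18 17 8 3 5)(2 16 7 13 6 14 11)(4 15 9) =[0, 12, 16, 5, 15, 1, 14, 13, 3, 4, 10, 2, 18, 6, 11, 9, 7, 8, 17]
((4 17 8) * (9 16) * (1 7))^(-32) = (4 17 8) = [0, 1, 2, 3, 17, 5, 6, 7, 4, 9, 10, 11, 12, 13, 14, 15, 16, 8]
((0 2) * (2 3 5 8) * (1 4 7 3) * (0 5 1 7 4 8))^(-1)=(0 5 2 8 1 3 7)=[5, 3, 8, 7, 4, 2, 6, 0, 1]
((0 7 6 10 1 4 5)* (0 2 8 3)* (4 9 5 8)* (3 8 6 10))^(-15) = [5, 6, 7, 9, 10, 0, 1, 2, 8, 3, 4] = (0 5)(1 6)(2 7)(3 9)(4 10)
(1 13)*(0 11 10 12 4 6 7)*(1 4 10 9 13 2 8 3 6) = (0 11 9 13 4 1 2 8 3 6 7)(10 12) = [11, 2, 8, 6, 1, 5, 7, 0, 3, 13, 12, 9, 10, 4]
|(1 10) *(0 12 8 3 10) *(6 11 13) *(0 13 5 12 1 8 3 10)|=|(0 1 13 6 11 5 12 3)(8 10)|=8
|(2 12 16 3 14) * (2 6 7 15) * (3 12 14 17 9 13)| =|(2 14 6 7 15)(3 17 9 13)(12 16)| =20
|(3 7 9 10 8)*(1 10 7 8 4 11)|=|(1 10 4 11)(3 8)(7 9)|=4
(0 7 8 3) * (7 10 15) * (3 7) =(0 10 15 3)(7 8) =[10, 1, 2, 0, 4, 5, 6, 8, 7, 9, 15, 11, 12, 13, 14, 3]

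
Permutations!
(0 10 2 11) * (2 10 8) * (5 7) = (0 8 2 11)(5 7) = [8, 1, 11, 3, 4, 7, 6, 5, 2, 9, 10, 0]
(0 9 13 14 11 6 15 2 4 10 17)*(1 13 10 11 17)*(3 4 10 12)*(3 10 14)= (0 9 12 10 1 13 3 4 11 6 15 2 14 17)= [9, 13, 14, 4, 11, 5, 15, 7, 8, 12, 1, 6, 10, 3, 17, 2, 16, 0]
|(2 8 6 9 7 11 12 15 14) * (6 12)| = 20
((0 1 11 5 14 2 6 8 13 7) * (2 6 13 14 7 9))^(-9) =(14)(0 1 11 5 7) =[1, 11, 2, 3, 4, 7, 6, 0, 8, 9, 10, 5, 12, 13, 14]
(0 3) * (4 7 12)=(0 3)(4 7 12)=[3, 1, 2, 0, 7, 5, 6, 12, 8, 9, 10, 11, 4]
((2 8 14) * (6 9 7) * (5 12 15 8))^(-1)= (2 14 8 15 12 5)(6 7 9)= [0, 1, 14, 3, 4, 2, 7, 9, 15, 6, 10, 11, 5, 13, 8, 12]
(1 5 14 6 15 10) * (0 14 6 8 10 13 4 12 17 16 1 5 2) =[14, 2, 0, 3, 12, 6, 15, 7, 10, 9, 5, 11, 17, 4, 8, 13, 1, 16] =(0 14 8 10 5 6 15 13 4 12 17 16 1 2)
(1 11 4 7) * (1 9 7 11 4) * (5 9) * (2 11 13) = (1 4 13 2 11)(5 9 7) = [0, 4, 11, 3, 13, 9, 6, 5, 8, 7, 10, 1, 12, 2]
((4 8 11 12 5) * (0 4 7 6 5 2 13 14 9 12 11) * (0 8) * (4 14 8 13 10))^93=(0 9 2 4 14 12 10)(8 13)=[9, 1, 4, 3, 14, 5, 6, 7, 13, 2, 0, 11, 10, 8, 12]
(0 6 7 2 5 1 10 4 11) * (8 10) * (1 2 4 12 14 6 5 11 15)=(0 5 2 11)(1 8 10 12 14 6 7 4 15)=[5, 8, 11, 3, 15, 2, 7, 4, 10, 9, 12, 0, 14, 13, 6, 1]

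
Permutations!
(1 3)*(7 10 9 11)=(1 3)(7 10 9 11)=[0, 3, 2, 1, 4, 5, 6, 10, 8, 11, 9, 7]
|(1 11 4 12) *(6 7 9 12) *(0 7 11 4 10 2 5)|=11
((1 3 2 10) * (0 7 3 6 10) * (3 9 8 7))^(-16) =(0 2 3)(1 10 6)(7 8 9) =[2, 10, 3, 0, 4, 5, 1, 8, 9, 7, 6]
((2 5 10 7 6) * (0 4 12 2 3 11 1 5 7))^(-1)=(0 10 5 1 11 3 6 7 2 12 4)=[10, 11, 12, 6, 0, 1, 7, 2, 8, 9, 5, 3, 4]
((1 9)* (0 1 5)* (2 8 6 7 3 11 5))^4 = (0 8 11 9 7)(1 6 5 2 3) = [8, 6, 3, 1, 4, 2, 5, 0, 11, 7, 10, 9]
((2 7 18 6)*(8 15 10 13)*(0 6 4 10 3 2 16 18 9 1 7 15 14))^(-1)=(0 14 8 13 10 4 18 16 6)(1 9 7)(2 3 15)=[14, 9, 3, 15, 18, 5, 0, 1, 13, 7, 4, 11, 12, 10, 8, 2, 6, 17, 16]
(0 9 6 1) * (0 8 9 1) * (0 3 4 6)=(0 1 8 9)(3 4 6)=[1, 8, 2, 4, 6, 5, 3, 7, 9, 0]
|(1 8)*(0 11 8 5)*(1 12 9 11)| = 12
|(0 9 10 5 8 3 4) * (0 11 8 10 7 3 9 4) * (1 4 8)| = 30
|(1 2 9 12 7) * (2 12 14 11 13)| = 15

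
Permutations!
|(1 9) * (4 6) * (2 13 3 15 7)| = |(1 9)(2 13 3 15 7)(4 6)| = 10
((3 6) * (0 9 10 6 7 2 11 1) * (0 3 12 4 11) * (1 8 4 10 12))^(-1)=(0 2 7 3 1 6 10 12 9)(4 8 11)=[2, 6, 7, 1, 8, 5, 10, 3, 11, 0, 12, 4, 9]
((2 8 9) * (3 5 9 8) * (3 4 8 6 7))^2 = (2 8 7 5)(3 9 4 6) = [0, 1, 8, 9, 6, 2, 3, 5, 7, 4]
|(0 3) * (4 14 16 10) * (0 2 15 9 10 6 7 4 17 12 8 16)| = |(0 3 2 15 9 10 17 12 8 16 6 7 4 14)| = 14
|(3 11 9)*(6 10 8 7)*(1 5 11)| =|(1 5 11 9 3)(6 10 8 7)| =20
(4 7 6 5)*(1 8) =[0, 8, 2, 3, 7, 4, 5, 6, 1] =(1 8)(4 7 6 5)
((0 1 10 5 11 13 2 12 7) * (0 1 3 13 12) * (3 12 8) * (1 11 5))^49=(0 12 7 11 8 3 13 2)(1 10)=[12, 10, 0, 13, 4, 5, 6, 11, 3, 9, 1, 8, 7, 2]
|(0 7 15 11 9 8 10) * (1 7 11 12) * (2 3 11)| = 28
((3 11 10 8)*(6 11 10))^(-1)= [0, 1, 2, 8, 4, 5, 11, 7, 10, 9, 3, 6]= (3 8 10)(6 11)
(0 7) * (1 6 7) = [1, 6, 2, 3, 4, 5, 7, 0] = (0 1 6 7)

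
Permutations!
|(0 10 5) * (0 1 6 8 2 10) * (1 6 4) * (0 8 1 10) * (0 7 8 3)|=|(0 3)(1 4 10 5 6)(2 7 8)|=30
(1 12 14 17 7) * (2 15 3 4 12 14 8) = (1 14 17 7)(2 15 3 4 12 8) = [0, 14, 15, 4, 12, 5, 6, 1, 2, 9, 10, 11, 8, 13, 17, 3, 16, 7]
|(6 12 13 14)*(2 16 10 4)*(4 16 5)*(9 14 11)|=6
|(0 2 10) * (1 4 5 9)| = |(0 2 10)(1 4 5 9)| = 12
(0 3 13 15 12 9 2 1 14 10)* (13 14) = (0 3 14 10)(1 13 15 12 9 2) = [3, 13, 1, 14, 4, 5, 6, 7, 8, 2, 0, 11, 9, 15, 10, 12]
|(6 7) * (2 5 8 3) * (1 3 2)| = |(1 3)(2 5 8)(6 7)| = 6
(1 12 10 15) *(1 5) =(1 12 10 15 5) =[0, 12, 2, 3, 4, 1, 6, 7, 8, 9, 15, 11, 10, 13, 14, 5]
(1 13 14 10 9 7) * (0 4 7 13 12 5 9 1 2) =(0 4 7 2)(1 12 5 9 13 14 10) =[4, 12, 0, 3, 7, 9, 6, 2, 8, 13, 1, 11, 5, 14, 10]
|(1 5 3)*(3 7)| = 4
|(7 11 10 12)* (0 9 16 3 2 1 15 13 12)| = 12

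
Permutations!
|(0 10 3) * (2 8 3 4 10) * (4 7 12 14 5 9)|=28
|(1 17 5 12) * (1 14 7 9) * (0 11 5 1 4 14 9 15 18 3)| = 22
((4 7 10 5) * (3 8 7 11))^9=(3 7 5 11 8 10 4)=[0, 1, 2, 7, 3, 11, 6, 5, 10, 9, 4, 8]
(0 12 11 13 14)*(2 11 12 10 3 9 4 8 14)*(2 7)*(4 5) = [10, 1, 11, 9, 8, 4, 6, 2, 14, 5, 3, 13, 12, 7, 0] = (0 10 3 9 5 4 8 14)(2 11 13 7)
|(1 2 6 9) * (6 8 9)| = 4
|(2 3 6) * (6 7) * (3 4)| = 5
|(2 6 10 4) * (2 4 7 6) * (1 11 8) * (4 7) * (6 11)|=7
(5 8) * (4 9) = (4 9)(5 8) = [0, 1, 2, 3, 9, 8, 6, 7, 5, 4]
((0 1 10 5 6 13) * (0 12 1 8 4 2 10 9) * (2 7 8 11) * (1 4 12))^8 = (0 9 1 13 6 5 10 2 11) = [9, 13, 11, 3, 4, 10, 5, 7, 8, 1, 2, 0, 12, 6]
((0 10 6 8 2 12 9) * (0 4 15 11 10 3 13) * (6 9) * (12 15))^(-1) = (0 13 3)(2 8 6 12 4 9 10 11 15) = [13, 1, 8, 0, 9, 5, 12, 7, 6, 10, 11, 15, 4, 3, 14, 2]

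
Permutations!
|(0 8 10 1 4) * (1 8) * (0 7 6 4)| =6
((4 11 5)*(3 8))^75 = (11)(3 8) = [0, 1, 2, 8, 4, 5, 6, 7, 3, 9, 10, 11]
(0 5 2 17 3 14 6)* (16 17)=[5, 1, 16, 14, 4, 2, 0, 7, 8, 9, 10, 11, 12, 13, 6, 15, 17, 3]=(0 5 2 16 17 3 14 6)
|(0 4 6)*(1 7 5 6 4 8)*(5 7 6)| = 4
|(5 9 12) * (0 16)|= 6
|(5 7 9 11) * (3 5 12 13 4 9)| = 15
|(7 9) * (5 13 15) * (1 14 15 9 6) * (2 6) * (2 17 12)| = |(1 14 15 5 13 9 7 17 12 2 6)| = 11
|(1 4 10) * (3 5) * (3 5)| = 3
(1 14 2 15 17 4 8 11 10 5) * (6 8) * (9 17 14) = (1 9 17 4 6 8 11 10 5)(2 15 14) = [0, 9, 15, 3, 6, 1, 8, 7, 11, 17, 5, 10, 12, 13, 2, 14, 16, 4]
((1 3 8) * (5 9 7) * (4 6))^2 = [0, 8, 2, 1, 4, 7, 6, 9, 3, 5] = (1 8 3)(5 7 9)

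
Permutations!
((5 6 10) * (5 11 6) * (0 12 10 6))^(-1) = [11, 1, 2, 3, 4, 5, 6, 7, 8, 9, 12, 10, 0] = (0 11 10 12)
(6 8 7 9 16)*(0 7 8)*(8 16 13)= [7, 1, 2, 3, 4, 5, 0, 9, 16, 13, 10, 11, 12, 8, 14, 15, 6]= (0 7 9 13 8 16 6)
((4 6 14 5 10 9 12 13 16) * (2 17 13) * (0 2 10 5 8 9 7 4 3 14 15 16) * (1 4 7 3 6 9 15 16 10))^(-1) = [13, 12, 0, 10, 1, 5, 16, 7, 14, 4, 15, 11, 9, 17, 3, 8, 6, 2] = (0 13 17 2)(1 12 9 4)(3 10 15 8 14)(6 16)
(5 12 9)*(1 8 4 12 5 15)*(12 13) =(1 8 4 13 12 9 15) =[0, 8, 2, 3, 13, 5, 6, 7, 4, 15, 10, 11, 9, 12, 14, 1]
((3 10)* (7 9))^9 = (3 10)(7 9) = [0, 1, 2, 10, 4, 5, 6, 9, 8, 7, 3]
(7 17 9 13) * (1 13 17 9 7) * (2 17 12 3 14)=(1 13)(2 17 7 9 12 3 14)=[0, 13, 17, 14, 4, 5, 6, 9, 8, 12, 10, 11, 3, 1, 2, 15, 16, 7]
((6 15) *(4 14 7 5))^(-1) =(4 5 7 14)(6 15) =[0, 1, 2, 3, 5, 7, 15, 14, 8, 9, 10, 11, 12, 13, 4, 6]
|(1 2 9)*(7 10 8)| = 3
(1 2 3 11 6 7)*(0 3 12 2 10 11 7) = (0 3 7 1 10 11 6)(2 12) = [3, 10, 12, 7, 4, 5, 0, 1, 8, 9, 11, 6, 2]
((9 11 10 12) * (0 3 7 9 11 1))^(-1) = (0 1 9 7 3)(10 11 12) = [1, 9, 2, 0, 4, 5, 6, 3, 8, 7, 11, 12, 10]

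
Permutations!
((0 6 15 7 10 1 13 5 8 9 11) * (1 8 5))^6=(0 9 10 15)(6 11 8 7)=[9, 1, 2, 3, 4, 5, 11, 6, 7, 10, 15, 8, 12, 13, 14, 0]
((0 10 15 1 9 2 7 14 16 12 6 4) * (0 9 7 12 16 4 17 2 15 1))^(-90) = (0 9 14 1)(2 6)(4 7 10 15)(12 17) = [9, 0, 6, 3, 7, 5, 2, 10, 8, 14, 15, 11, 17, 13, 1, 4, 16, 12]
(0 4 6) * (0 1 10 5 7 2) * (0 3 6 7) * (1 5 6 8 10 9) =(0 4 7 2 3 8 10 6 5)(1 9) =[4, 9, 3, 8, 7, 0, 5, 2, 10, 1, 6]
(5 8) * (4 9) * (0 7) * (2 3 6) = (0 7)(2 3 6)(4 9)(5 8) = [7, 1, 3, 6, 9, 8, 2, 0, 5, 4]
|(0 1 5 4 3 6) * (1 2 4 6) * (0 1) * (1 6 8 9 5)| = 12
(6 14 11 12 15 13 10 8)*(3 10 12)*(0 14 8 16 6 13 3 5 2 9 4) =[14, 1, 9, 10, 0, 2, 8, 7, 13, 4, 16, 5, 15, 12, 11, 3, 6] =(0 14 11 5 2 9 4)(3 10 16 6 8 13 12 15)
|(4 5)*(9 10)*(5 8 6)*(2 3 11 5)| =|(2 3 11 5 4 8 6)(9 10)| =14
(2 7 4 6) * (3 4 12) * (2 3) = (2 7 12)(3 4 6) = [0, 1, 7, 4, 6, 5, 3, 12, 8, 9, 10, 11, 2]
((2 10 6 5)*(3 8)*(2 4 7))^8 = (2 6 4)(5 7 10) = [0, 1, 6, 3, 2, 7, 4, 10, 8, 9, 5]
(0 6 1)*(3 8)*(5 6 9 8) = (0 9 8 3 5 6 1) = [9, 0, 2, 5, 4, 6, 1, 7, 3, 8]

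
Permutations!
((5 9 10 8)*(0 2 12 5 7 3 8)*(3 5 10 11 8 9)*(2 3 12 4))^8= (0 10 12 5 7 8 11 9 3)= [10, 1, 2, 0, 4, 7, 6, 8, 11, 3, 12, 9, 5]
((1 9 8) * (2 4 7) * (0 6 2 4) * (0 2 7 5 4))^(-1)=(0 7 6)(1 8 9)(4 5)=[7, 8, 2, 3, 5, 4, 0, 6, 9, 1]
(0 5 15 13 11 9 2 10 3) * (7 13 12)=(0 5 15 12 7 13 11 9 2 10 3)=[5, 1, 10, 0, 4, 15, 6, 13, 8, 2, 3, 9, 7, 11, 14, 12]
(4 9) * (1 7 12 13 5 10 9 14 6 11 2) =(1 7 12 13 5 10 9 4 14 6 11 2) =[0, 7, 1, 3, 14, 10, 11, 12, 8, 4, 9, 2, 13, 5, 6]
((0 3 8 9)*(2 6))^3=[9, 1, 6, 0, 4, 5, 2, 7, 3, 8]=(0 9 8 3)(2 6)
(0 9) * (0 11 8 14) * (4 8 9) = (0 4 8 14)(9 11) = [4, 1, 2, 3, 8, 5, 6, 7, 14, 11, 10, 9, 12, 13, 0]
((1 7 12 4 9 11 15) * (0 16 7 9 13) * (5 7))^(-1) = (0 13 4 12 7 5 16)(1 15 11 9) = [13, 15, 2, 3, 12, 16, 6, 5, 8, 1, 10, 9, 7, 4, 14, 11, 0]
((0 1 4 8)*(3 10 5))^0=(10)=[0, 1, 2, 3, 4, 5, 6, 7, 8, 9, 10]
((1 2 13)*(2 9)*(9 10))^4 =(1 13 2 9 10) =[0, 13, 9, 3, 4, 5, 6, 7, 8, 10, 1, 11, 12, 2]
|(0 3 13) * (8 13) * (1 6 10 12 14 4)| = 12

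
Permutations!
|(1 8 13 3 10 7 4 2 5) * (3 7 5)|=|(1 8 13 7 4 2 3 10 5)|=9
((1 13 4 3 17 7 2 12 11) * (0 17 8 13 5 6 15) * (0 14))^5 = (0 11 14 12 15 2 6 7 5 17 1)(3 8 13 4) = [11, 0, 6, 8, 3, 17, 7, 5, 13, 9, 10, 14, 15, 4, 12, 2, 16, 1]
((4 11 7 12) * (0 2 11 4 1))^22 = (0 12 11)(1 7 2) = [12, 7, 1, 3, 4, 5, 6, 2, 8, 9, 10, 0, 11]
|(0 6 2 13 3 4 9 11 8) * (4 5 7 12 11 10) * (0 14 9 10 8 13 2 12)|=|(0 6 12 11 13 3 5 7)(4 10)(8 14 9)|=24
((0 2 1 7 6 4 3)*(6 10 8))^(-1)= [3, 2, 0, 4, 6, 5, 8, 1, 10, 9, 7]= (0 3 4 6 8 10 7 1 2)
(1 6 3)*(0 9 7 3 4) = [9, 6, 2, 1, 0, 5, 4, 3, 8, 7] = (0 9 7 3 1 6 4)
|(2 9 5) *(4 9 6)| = 5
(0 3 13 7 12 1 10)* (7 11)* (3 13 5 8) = [13, 10, 2, 5, 4, 8, 6, 12, 3, 9, 0, 7, 1, 11] = (0 13 11 7 12 1 10)(3 5 8)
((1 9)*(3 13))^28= [0, 1, 2, 3, 4, 5, 6, 7, 8, 9, 10, 11, 12, 13]= (13)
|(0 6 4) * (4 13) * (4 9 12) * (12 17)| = |(0 6 13 9 17 12 4)| = 7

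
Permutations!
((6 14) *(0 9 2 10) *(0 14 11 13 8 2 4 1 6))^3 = (0 1 13 10 9 6 8 14 4 11 2) = [1, 13, 0, 3, 11, 5, 8, 7, 14, 6, 9, 2, 12, 10, 4]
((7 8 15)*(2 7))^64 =[0, 1, 2, 3, 4, 5, 6, 7, 8, 9, 10, 11, 12, 13, 14, 15] =(15)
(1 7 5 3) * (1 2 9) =(1 7 5 3 2 9) =[0, 7, 9, 2, 4, 3, 6, 5, 8, 1]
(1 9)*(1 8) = (1 9 8) = [0, 9, 2, 3, 4, 5, 6, 7, 1, 8]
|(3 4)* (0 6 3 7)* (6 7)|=6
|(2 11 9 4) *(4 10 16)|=6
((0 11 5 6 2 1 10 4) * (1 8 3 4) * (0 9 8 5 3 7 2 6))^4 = (0 9 5 4 2 3 7 11 8) = [9, 1, 3, 7, 2, 4, 6, 11, 0, 5, 10, 8]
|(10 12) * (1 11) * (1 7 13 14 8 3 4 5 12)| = |(1 11 7 13 14 8 3 4 5 12 10)| = 11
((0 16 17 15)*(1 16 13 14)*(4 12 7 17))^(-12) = (0 17 12 16 14)(1 13 15 7 4) = [17, 13, 2, 3, 1, 5, 6, 4, 8, 9, 10, 11, 16, 15, 0, 7, 14, 12]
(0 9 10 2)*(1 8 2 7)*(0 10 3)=(0 9 3)(1 8 2 10 7)=[9, 8, 10, 0, 4, 5, 6, 1, 2, 3, 7]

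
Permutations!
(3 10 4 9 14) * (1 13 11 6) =(1 13 11 6)(3 10 4 9 14) =[0, 13, 2, 10, 9, 5, 1, 7, 8, 14, 4, 6, 12, 11, 3]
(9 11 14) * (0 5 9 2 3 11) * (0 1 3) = (0 5 9 1 3 11 14 2) = [5, 3, 0, 11, 4, 9, 6, 7, 8, 1, 10, 14, 12, 13, 2]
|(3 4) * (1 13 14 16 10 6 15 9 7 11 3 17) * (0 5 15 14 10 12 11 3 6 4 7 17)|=90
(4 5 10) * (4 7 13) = (4 5 10 7 13) = [0, 1, 2, 3, 5, 10, 6, 13, 8, 9, 7, 11, 12, 4]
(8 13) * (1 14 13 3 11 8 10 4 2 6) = [0, 14, 6, 11, 2, 5, 1, 7, 3, 9, 4, 8, 12, 10, 13] = (1 14 13 10 4 2 6)(3 11 8)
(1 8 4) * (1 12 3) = (1 8 4 12 3) = [0, 8, 2, 1, 12, 5, 6, 7, 4, 9, 10, 11, 3]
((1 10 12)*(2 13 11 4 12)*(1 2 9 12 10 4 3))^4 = (1 12 3 9 11 10 13 4 2) = [0, 12, 1, 9, 2, 5, 6, 7, 8, 11, 13, 10, 3, 4]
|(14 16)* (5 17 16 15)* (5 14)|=|(5 17 16)(14 15)|=6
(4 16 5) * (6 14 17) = [0, 1, 2, 3, 16, 4, 14, 7, 8, 9, 10, 11, 12, 13, 17, 15, 5, 6] = (4 16 5)(6 14 17)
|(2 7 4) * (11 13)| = 6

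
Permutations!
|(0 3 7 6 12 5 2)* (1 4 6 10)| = |(0 3 7 10 1 4 6 12 5 2)| = 10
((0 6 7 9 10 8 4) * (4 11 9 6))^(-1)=(0 4)(6 7)(8 10 9 11)=[4, 1, 2, 3, 0, 5, 7, 6, 10, 11, 9, 8]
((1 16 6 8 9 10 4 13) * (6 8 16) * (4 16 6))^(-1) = (1 13 4)(8 16 10 9) = [0, 13, 2, 3, 1, 5, 6, 7, 16, 8, 9, 11, 12, 4, 14, 15, 10]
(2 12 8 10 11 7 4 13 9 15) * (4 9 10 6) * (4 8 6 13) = [0, 1, 12, 3, 4, 5, 8, 9, 13, 15, 11, 7, 6, 10, 14, 2] = (2 12 6 8 13 10 11 7 9 15)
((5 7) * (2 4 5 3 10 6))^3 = [0, 1, 7, 2, 3, 10, 5, 6, 8, 9, 4] = (2 7 6 5 10 4 3)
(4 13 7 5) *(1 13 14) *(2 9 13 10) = (1 10 2 9 13 7 5 4 14) = [0, 10, 9, 3, 14, 4, 6, 5, 8, 13, 2, 11, 12, 7, 1]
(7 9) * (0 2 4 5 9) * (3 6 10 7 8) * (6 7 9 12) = [2, 1, 4, 7, 5, 12, 10, 0, 3, 8, 9, 11, 6] = (0 2 4 5 12 6 10 9 8 3 7)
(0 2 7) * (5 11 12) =(0 2 7)(5 11 12) =[2, 1, 7, 3, 4, 11, 6, 0, 8, 9, 10, 12, 5]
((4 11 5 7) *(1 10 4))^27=(1 11)(4 7)(5 10)=[0, 11, 2, 3, 7, 10, 6, 4, 8, 9, 5, 1]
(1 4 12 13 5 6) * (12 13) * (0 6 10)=(0 6 1 4 13 5 10)=[6, 4, 2, 3, 13, 10, 1, 7, 8, 9, 0, 11, 12, 5]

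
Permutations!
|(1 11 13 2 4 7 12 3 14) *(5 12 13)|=|(1 11 5 12 3 14)(2 4 7 13)|=12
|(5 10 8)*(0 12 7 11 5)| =7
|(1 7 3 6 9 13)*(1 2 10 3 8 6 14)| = 10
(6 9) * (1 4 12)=[0, 4, 2, 3, 12, 5, 9, 7, 8, 6, 10, 11, 1]=(1 4 12)(6 9)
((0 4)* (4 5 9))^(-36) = (9) = [0, 1, 2, 3, 4, 5, 6, 7, 8, 9]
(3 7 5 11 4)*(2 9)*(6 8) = (2 9)(3 7 5 11 4)(6 8) = [0, 1, 9, 7, 3, 11, 8, 5, 6, 2, 10, 4]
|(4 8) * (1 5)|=2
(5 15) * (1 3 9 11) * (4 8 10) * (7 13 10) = (1 3 9 11)(4 8 7 13 10)(5 15) = [0, 3, 2, 9, 8, 15, 6, 13, 7, 11, 4, 1, 12, 10, 14, 5]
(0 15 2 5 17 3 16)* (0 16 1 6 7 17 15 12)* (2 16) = (0 12)(1 6 7 17 3)(2 5 15 16) = [12, 6, 5, 1, 4, 15, 7, 17, 8, 9, 10, 11, 0, 13, 14, 16, 2, 3]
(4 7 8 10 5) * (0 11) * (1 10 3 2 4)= (0 11)(1 10 5)(2 4 7 8 3)= [11, 10, 4, 2, 7, 1, 6, 8, 3, 9, 5, 0]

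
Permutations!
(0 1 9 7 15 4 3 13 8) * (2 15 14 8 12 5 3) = (0 1 9 7 14 8)(2 15 4)(3 13 12 5) = [1, 9, 15, 13, 2, 3, 6, 14, 0, 7, 10, 11, 5, 12, 8, 4]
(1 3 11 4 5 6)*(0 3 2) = (0 3 11 4 5 6 1 2) = [3, 2, 0, 11, 5, 6, 1, 7, 8, 9, 10, 4]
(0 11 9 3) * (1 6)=[11, 6, 2, 0, 4, 5, 1, 7, 8, 3, 10, 9]=(0 11 9 3)(1 6)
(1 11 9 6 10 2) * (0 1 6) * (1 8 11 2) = (0 8 11 9)(1 2 6 10) = [8, 2, 6, 3, 4, 5, 10, 7, 11, 0, 1, 9]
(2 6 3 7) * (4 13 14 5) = [0, 1, 6, 7, 13, 4, 3, 2, 8, 9, 10, 11, 12, 14, 5] = (2 6 3 7)(4 13 14 5)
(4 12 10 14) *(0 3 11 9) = (0 3 11 9)(4 12 10 14) = [3, 1, 2, 11, 12, 5, 6, 7, 8, 0, 14, 9, 10, 13, 4]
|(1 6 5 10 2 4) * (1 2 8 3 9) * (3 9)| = 6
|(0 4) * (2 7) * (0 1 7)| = 5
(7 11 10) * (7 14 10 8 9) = [0, 1, 2, 3, 4, 5, 6, 11, 9, 7, 14, 8, 12, 13, 10] = (7 11 8 9)(10 14)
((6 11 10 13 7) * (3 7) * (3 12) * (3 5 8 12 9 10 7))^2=(5 12 8)(6 7 11)(9 13 10)=[0, 1, 2, 3, 4, 12, 7, 11, 5, 13, 9, 6, 8, 10]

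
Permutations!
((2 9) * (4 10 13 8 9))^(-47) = (2 4 10 13 8 9) = [0, 1, 4, 3, 10, 5, 6, 7, 9, 2, 13, 11, 12, 8]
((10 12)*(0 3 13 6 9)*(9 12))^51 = (0 13 12 9 3 6 10) = [13, 1, 2, 6, 4, 5, 10, 7, 8, 3, 0, 11, 9, 12]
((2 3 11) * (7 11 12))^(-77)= (2 7 3 11 12)= [0, 1, 7, 11, 4, 5, 6, 3, 8, 9, 10, 12, 2]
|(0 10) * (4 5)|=2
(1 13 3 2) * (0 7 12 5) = [7, 13, 1, 2, 4, 0, 6, 12, 8, 9, 10, 11, 5, 3] = (0 7 12 5)(1 13 3 2)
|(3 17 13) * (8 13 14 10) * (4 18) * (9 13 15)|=|(3 17 14 10 8 15 9 13)(4 18)|=8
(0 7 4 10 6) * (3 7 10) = [10, 1, 2, 7, 3, 5, 0, 4, 8, 9, 6] = (0 10 6)(3 7 4)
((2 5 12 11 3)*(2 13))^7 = (2 5 12 11 3 13) = [0, 1, 5, 13, 4, 12, 6, 7, 8, 9, 10, 3, 11, 2]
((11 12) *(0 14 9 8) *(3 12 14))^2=[12, 1, 2, 11, 4, 5, 6, 7, 3, 0, 10, 9, 14, 13, 8]=(0 12 14 8 3 11 9)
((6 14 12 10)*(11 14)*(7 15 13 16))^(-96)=(16)(6 10 12 14 11)=[0, 1, 2, 3, 4, 5, 10, 7, 8, 9, 12, 6, 14, 13, 11, 15, 16]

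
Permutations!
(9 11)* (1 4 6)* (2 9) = (1 4 6)(2 9 11) = [0, 4, 9, 3, 6, 5, 1, 7, 8, 11, 10, 2]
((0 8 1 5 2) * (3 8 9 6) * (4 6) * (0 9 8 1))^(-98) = [0, 1, 2, 3, 4, 5, 6, 7, 8, 9] = (9)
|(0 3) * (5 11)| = |(0 3)(5 11)| = 2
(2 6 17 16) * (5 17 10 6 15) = [0, 1, 15, 3, 4, 17, 10, 7, 8, 9, 6, 11, 12, 13, 14, 5, 2, 16] = (2 15 5 17 16)(6 10)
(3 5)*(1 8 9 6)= (1 8 9 6)(3 5)= [0, 8, 2, 5, 4, 3, 1, 7, 9, 6]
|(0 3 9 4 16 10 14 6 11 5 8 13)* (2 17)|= |(0 3 9 4 16 10 14 6 11 5 8 13)(2 17)|= 12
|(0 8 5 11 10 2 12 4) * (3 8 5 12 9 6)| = |(0 5 11 10 2 9 6 3 8 12 4)| = 11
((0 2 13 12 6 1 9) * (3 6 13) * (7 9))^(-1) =(0 9 7 1 6 3 2)(12 13) =[9, 6, 0, 2, 4, 5, 3, 1, 8, 7, 10, 11, 13, 12]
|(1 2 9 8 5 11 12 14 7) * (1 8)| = 6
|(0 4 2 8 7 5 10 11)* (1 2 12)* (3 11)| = |(0 4 12 1 2 8 7 5 10 3 11)| = 11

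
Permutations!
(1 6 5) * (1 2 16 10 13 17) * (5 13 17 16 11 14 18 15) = (1 6 13 16 10 17)(2 11 14 18 15 5) = [0, 6, 11, 3, 4, 2, 13, 7, 8, 9, 17, 14, 12, 16, 18, 5, 10, 1, 15]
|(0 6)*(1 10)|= |(0 6)(1 10)|= 2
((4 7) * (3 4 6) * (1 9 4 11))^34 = (1 11 3 6 7 4 9) = [0, 11, 2, 6, 9, 5, 7, 4, 8, 1, 10, 3]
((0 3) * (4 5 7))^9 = [3, 1, 2, 0, 4, 5, 6, 7] = (7)(0 3)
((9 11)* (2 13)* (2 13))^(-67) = [0, 1, 2, 3, 4, 5, 6, 7, 8, 11, 10, 9, 12, 13] = (13)(9 11)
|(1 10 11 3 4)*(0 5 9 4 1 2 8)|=12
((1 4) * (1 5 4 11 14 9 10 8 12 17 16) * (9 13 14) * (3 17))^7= (1 17 12 10 11 16 3 8 9)(4 5)(13 14)= [0, 17, 2, 8, 5, 4, 6, 7, 9, 1, 11, 16, 10, 14, 13, 15, 3, 12]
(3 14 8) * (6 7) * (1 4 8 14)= (14)(1 4 8 3)(6 7)= [0, 4, 2, 1, 8, 5, 7, 6, 3, 9, 10, 11, 12, 13, 14]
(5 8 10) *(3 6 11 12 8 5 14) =(3 6 11 12 8 10 14) =[0, 1, 2, 6, 4, 5, 11, 7, 10, 9, 14, 12, 8, 13, 3]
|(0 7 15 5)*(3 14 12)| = 12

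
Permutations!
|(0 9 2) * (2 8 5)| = 5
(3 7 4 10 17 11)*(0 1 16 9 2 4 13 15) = [1, 16, 4, 7, 10, 5, 6, 13, 8, 2, 17, 3, 12, 15, 14, 0, 9, 11] = (0 1 16 9 2 4 10 17 11 3 7 13 15)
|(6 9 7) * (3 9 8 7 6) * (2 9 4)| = 7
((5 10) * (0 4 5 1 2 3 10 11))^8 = (11) = [0, 1, 2, 3, 4, 5, 6, 7, 8, 9, 10, 11]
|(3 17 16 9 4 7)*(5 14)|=|(3 17 16 9 4 7)(5 14)|=6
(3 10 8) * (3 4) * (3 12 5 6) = (3 10 8 4 12 5 6) = [0, 1, 2, 10, 12, 6, 3, 7, 4, 9, 8, 11, 5]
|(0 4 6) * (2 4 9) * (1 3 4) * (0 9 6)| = |(0 6 9 2 1 3 4)| = 7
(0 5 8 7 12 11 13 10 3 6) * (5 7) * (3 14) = [7, 1, 2, 6, 4, 8, 0, 12, 5, 9, 14, 13, 11, 10, 3] = (0 7 12 11 13 10 14 3 6)(5 8)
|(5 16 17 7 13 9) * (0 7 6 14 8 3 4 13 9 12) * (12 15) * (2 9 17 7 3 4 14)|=|(0 3 14 8 4 13 15 12)(2 9 5 16 7 17 6)|=56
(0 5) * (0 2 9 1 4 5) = [0, 4, 9, 3, 5, 2, 6, 7, 8, 1] = (1 4 5 2 9)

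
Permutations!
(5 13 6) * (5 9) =(5 13 6 9) =[0, 1, 2, 3, 4, 13, 9, 7, 8, 5, 10, 11, 12, 6]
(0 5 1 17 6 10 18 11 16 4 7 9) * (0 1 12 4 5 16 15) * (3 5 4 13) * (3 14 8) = (0 16 4 7 9 1 17 6 10 18 11 15)(3 5 12 13 14 8) = [16, 17, 2, 5, 7, 12, 10, 9, 3, 1, 18, 15, 13, 14, 8, 0, 4, 6, 11]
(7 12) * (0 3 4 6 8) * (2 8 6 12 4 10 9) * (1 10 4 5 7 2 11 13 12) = (0 3 4 1 10 9 11 13 12 2 8)(5 7) = [3, 10, 8, 4, 1, 7, 6, 5, 0, 11, 9, 13, 2, 12]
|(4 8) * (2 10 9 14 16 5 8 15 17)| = |(2 10 9 14 16 5 8 4 15 17)| = 10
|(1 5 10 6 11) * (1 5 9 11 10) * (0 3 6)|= 4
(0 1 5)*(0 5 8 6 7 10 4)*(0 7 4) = [1, 8, 2, 3, 7, 5, 4, 10, 6, 9, 0] = (0 1 8 6 4 7 10)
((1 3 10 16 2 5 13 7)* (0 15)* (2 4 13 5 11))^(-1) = [15, 7, 11, 1, 16, 5, 6, 13, 8, 9, 3, 2, 12, 4, 14, 0, 10] = (0 15)(1 7 13 4 16 10 3)(2 11)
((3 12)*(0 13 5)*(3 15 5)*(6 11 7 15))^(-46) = (0 5 15 7 11 6 12 3 13) = [5, 1, 2, 13, 4, 15, 12, 11, 8, 9, 10, 6, 3, 0, 14, 7]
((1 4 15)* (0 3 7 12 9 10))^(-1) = (0 10 9 12 7 3)(1 15 4) = [10, 15, 2, 0, 1, 5, 6, 3, 8, 12, 9, 11, 7, 13, 14, 4]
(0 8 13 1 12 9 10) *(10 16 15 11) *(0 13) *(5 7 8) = (0 5 7 8)(1 12 9 16 15 11 10 13) = [5, 12, 2, 3, 4, 7, 6, 8, 0, 16, 13, 10, 9, 1, 14, 11, 15]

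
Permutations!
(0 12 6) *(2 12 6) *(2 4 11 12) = (0 6)(4 11 12) = [6, 1, 2, 3, 11, 5, 0, 7, 8, 9, 10, 12, 4]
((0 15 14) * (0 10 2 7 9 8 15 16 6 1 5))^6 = (0 16 6 1 5)(2 10 14 15 8 9 7) = [16, 5, 10, 3, 4, 0, 1, 2, 9, 7, 14, 11, 12, 13, 15, 8, 6]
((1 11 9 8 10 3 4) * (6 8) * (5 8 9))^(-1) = (1 4 3 10 8 5 11)(6 9) = [0, 4, 2, 10, 3, 11, 9, 7, 5, 6, 8, 1]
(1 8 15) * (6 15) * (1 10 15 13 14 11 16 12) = (1 8 6 13 14 11 16 12)(10 15) = [0, 8, 2, 3, 4, 5, 13, 7, 6, 9, 15, 16, 1, 14, 11, 10, 12]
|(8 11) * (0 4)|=|(0 4)(8 11)|=2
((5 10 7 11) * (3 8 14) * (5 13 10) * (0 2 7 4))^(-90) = [2, 1, 7, 3, 0, 5, 6, 11, 8, 9, 4, 13, 12, 10, 14] = (14)(0 2 7 11 13 10 4)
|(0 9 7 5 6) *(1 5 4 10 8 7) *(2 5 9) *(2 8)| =8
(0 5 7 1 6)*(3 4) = [5, 6, 2, 4, 3, 7, 0, 1] = (0 5 7 1 6)(3 4)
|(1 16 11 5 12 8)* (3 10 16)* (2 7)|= |(1 3 10 16 11 5 12 8)(2 7)|= 8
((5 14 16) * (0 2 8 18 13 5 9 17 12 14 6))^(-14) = (18)(9 17 12 14 16) = [0, 1, 2, 3, 4, 5, 6, 7, 8, 17, 10, 11, 14, 13, 16, 15, 9, 12, 18]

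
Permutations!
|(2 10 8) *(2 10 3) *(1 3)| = |(1 3 2)(8 10)| = 6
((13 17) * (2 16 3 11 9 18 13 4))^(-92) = (2 17 18 11 16 4 13 9 3) = [0, 1, 17, 2, 13, 5, 6, 7, 8, 3, 10, 16, 12, 9, 14, 15, 4, 18, 11]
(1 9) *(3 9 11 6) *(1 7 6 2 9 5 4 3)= [0, 11, 9, 5, 3, 4, 1, 6, 8, 7, 10, 2]= (1 11 2 9 7 6)(3 5 4)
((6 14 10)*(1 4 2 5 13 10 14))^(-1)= (14)(1 6 10 13 5 2 4)= [0, 6, 4, 3, 1, 2, 10, 7, 8, 9, 13, 11, 12, 5, 14]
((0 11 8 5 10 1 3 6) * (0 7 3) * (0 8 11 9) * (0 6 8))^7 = [10, 5, 2, 6, 4, 3, 0, 9, 7, 1, 8, 11] = (11)(0 10 8 7 9 1 5 3 6)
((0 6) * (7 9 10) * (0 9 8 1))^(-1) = (0 1 8 7 10 9 6) = [1, 8, 2, 3, 4, 5, 0, 10, 7, 6, 9]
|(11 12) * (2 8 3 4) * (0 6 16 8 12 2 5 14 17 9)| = 30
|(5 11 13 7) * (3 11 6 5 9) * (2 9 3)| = |(2 9)(3 11 13 7)(5 6)| = 4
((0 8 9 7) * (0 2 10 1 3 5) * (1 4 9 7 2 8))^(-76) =[0, 1, 2, 3, 4, 5, 6, 7, 8, 9, 10] =(10)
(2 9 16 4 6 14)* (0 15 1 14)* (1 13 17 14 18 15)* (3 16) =[1, 18, 9, 16, 6, 5, 0, 7, 8, 3, 10, 11, 12, 17, 2, 13, 4, 14, 15] =(0 1 18 15 13 17 14 2 9 3 16 4 6)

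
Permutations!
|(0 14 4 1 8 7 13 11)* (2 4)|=9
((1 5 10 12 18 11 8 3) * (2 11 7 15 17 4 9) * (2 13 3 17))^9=(1 8 12 9 15)(2 5 17 18 13)(3 11 10 4 7)=[0, 8, 5, 11, 7, 17, 6, 3, 12, 15, 4, 10, 9, 2, 14, 1, 16, 18, 13]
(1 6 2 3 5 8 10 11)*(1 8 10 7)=(1 6 2 3 5 10 11 8 7)=[0, 6, 3, 5, 4, 10, 2, 1, 7, 9, 11, 8]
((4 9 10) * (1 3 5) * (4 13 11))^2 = (1 5 3)(4 10 11 9 13) = [0, 5, 2, 1, 10, 3, 6, 7, 8, 13, 11, 9, 12, 4]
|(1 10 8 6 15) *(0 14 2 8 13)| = |(0 14 2 8 6 15 1 10 13)| = 9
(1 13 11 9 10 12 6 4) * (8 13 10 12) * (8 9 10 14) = [0, 14, 2, 3, 1, 5, 4, 7, 13, 12, 9, 10, 6, 11, 8] = (1 14 8 13 11 10 9 12 6 4)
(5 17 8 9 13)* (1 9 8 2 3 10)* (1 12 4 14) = [0, 9, 3, 10, 14, 17, 6, 7, 8, 13, 12, 11, 4, 5, 1, 15, 16, 2] = (1 9 13 5 17 2 3 10 12 4 14)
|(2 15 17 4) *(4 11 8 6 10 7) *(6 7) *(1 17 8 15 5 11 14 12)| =28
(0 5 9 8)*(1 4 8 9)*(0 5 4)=(9)(0 4 8 5 1)=[4, 0, 2, 3, 8, 1, 6, 7, 5, 9]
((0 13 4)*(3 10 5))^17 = (0 4 13)(3 5 10) = [4, 1, 2, 5, 13, 10, 6, 7, 8, 9, 3, 11, 12, 0]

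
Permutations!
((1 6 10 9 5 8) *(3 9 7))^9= (1 6 10 7 3 9 5 8)= [0, 6, 2, 9, 4, 8, 10, 3, 1, 5, 7]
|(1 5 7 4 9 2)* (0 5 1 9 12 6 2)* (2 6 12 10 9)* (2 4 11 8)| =|(12)(0 5 7 11 8 2 4 10 9)| =9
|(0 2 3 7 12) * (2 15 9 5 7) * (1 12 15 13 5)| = |(0 13 5 7 15 9 1 12)(2 3)| = 8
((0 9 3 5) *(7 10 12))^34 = (0 3)(5 9)(7 10 12) = [3, 1, 2, 0, 4, 9, 6, 10, 8, 5, 12, 11, 7]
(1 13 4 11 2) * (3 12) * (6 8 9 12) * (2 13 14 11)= (1 14 11 13 4 2)(3 6 8 9 12)= [0, 14, 1, 6, 2, 5, 8, 7, 9, 12, 10, 13, 3, 4, 11]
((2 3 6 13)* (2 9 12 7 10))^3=[0, 1, 13, 9, 4, 5, 12, 3, 8, 10, 6, 11, 2, 7]=(2 13 7 3 9 10 6 12)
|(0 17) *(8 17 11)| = 4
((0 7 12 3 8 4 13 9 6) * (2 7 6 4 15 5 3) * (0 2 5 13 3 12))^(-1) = (0 7 2 6)(3 4 9 13 15 8)(5 12) = [7, 1, 6, 4, 9, 12, 0, 2, 3, 13, 10, 11, 5, 15, 14, 8]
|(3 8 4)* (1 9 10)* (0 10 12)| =|(0 10 1 9 12)(3 8 4)| =15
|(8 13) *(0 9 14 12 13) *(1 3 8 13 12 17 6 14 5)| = 6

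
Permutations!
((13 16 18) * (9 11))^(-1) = (9 11)(13 18 16) = [0, 1, 2, 3, 4, 5, 6, 7, 8, 11, 10, 9, 12, 18, 14, 15, 13, 17, 16]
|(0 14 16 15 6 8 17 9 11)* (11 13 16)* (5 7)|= 42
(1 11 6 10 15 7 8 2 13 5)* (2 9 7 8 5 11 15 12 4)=[0, 15, 13, 3, 2, 1, 10, 5, 9, 7, 12, 6, 4, 11, 14, 8]=(1 15 8 9 7 5)(2 13 11 6 10 12 4)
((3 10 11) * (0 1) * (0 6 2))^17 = (0 1 6 2)(3 11 10) = [1, 6, 0, 11, 4, 5, 2, 7, 8, 9, 3, 10]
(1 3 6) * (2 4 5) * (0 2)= (0 2 4 5)(1 3 6)= [2, 3, 4, 6, 5, 0, 1]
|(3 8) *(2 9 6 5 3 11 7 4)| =9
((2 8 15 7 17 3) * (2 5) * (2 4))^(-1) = (2 4 5 3 17 7 15 8) = [0, 1, 4, 17, 5, 3, 6, 15, 2, 9, 10, 11, 12, 13, 14, 8, 16, 7]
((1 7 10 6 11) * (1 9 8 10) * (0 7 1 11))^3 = [9, 1, 2, 3, 4, 5, 11, 8, 0, 6, 7, 10] = (0 9 6 11 10 7 8)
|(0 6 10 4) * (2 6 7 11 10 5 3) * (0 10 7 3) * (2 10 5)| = |(0 3 10 4 5)(2 6)(7 11)| = 10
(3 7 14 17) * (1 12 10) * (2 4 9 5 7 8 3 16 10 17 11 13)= (1 12 17 16 10)(2 4 9 5 7 14 11 13)(3 8)= [0, 12, 4, 8, 9, 7, 6, 14, 3, 5, 1, 13, 17, 2, 11, 15, 10, 16]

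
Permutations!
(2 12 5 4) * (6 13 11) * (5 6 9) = (2 12 6 13 11 9 5 4) = [0, 1, 12, 3, 2, 4, 13, 7, 8, 5, 10, 9, 6, 11]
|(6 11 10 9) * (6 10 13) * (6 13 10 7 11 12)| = |(13)(6 12)(7 11 10 9)| = 4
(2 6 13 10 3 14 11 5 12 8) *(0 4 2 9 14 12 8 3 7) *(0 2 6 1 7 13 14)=[4, 7, 1, 12, 6, 8, 14, 2, 9, 0, 13, 5, 3, 10, 11]=(0 4 6 14 11 5 8 9)(1 7 2)(3 12)(10 13)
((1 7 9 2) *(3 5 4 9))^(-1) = (1 2 9 4 5 3 7) = [0, 2, 9, 7, 5, 3, 6, 1, 8, 4]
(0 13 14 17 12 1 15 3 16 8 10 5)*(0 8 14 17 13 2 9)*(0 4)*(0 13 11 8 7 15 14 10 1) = (0 2 9 4 13 17 12)(1 14 11 8)(3 16 10 5 7 15) = [2, 14, 9, 16, 13, 7, 6, 15, 1, 4, 5, 8, 0, 17, 11, 3, 10, 12]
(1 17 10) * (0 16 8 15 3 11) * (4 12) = [16, 17, 2, 11, 12, 5, 6, 7, 15, 9, 1, 0, 4, 13, 14, 3, 8, 10] = (0 16 8 15 3 11)(1 17 10)(4 12)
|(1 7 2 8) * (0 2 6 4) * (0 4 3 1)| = 12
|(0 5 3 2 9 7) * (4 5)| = |(0 4 5 3 2 9 7)| = 7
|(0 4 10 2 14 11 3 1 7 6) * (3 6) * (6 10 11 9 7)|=11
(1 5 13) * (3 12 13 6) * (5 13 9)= [0, 13, 2, 12, 4, 6, 3, 7, 8, 5, 10, 11, 9, 1]= (1 13)(3 12 9 5 6)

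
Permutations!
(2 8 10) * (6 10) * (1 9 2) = (1 9 2 8 6 10) = [0, 9, 8, 3, 4, 5, 10, 7, 6, 2, 1]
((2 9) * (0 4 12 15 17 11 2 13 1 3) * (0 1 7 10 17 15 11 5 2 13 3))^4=(0 13 5 1 11 17 3 12 10 9 4 7 2)=[13, 11, 0, 12, 7, 1, 6, 2, 8, 4, 9, 17, 10, 5, 14, 15, 16, 3]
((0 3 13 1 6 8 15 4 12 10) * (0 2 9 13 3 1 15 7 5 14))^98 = (15) = [0, 1, 2, 3, 4, 5, 6, 7, 8, 9, 10, 11, 12, 13, 14, 15]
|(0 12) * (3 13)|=|(0 12)(3 13)|=2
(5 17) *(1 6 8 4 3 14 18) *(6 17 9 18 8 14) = (1 17 5 9 18)(3 6 14 8 4) = [0, 17, 2, 6, 3, 9, 14, 7, 4, 18, 10, 11, 12, 13, 8, 15, 16, 5, 1]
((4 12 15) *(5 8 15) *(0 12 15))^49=(0 12 5 8)(4 15)=[12, 1, 2, 3, 15, 8, 6, 7, 0, 9, 10, 11, 5, 13, 14, 4]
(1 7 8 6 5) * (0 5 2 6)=(0 5 1 7 8)(2 6)=[5, 7, 6, 3, 4, 1, 2, 8, 0]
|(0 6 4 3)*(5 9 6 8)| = 7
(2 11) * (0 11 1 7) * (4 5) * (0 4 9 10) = (0 11 2 1 7 4 5 9 10) = [11, 7, 1, 3, 5, 9, 6, 4, 8, 10, 0, 2]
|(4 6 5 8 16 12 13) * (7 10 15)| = |(4 6 5 8 16 12 13)(7 10 15)| = 21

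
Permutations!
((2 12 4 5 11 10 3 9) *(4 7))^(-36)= (12)= [0, 1, 2, 3, 4, 5, 6, 7, 8, 9, 10, 11, 12]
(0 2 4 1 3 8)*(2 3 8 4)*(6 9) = (0 3 4 1 8)(6 9) = [3, 8, 2, 4, 1, 5, 9, 7, 0, 6]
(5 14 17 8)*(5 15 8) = (5 14 17)(8 15) = [0, 1, 2, 3, 4, 14, 6, 7, 15, 9, 10, 11, 12, 13, 17, 8, 16, 5]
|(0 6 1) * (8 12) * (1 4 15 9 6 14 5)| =4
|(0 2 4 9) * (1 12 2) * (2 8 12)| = 10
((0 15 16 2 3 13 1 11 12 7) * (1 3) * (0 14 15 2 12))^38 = (0 1)(2 11)(7 16 14 12 15) = [1, 0, 11, 3, 4, 5, 6, 16, 8, 9, 10, 2, 15, 13, 12, 7, 14]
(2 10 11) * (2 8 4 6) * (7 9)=(2 10 11 8 4 6)(7 9)=[0, 1, 10, 3, 6, 5, 2, 9, 4, 7, 11, 8]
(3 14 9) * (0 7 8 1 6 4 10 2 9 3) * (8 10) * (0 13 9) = (0 7 10 2)(1 6 4 8)(3 14)(9 13) = [7, 6, 0, 14, 8, 5, 4, 10, 1, 13, 2, 11, 12, 9, 3]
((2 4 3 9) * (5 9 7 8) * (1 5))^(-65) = [0, 8, 9, 4, 2, 1, 6, 3, 7, 5] = (1 8 7 3 4 2 9 5)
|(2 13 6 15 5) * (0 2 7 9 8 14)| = |(0 2 13 6 15 5 7 9 8 14)| = 10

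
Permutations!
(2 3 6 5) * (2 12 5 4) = [0, 1, 3, 6, 2, 12, 4, 7, 8, 9, 10, 11, 5] = (2 3 6 4)(5 12)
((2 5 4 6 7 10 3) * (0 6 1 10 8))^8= (1 3 5)(2 4 10)= [0, 3, 4, 5, 10, 1, 6, 7, 8, 9, 2]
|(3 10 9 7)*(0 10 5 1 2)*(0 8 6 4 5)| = 30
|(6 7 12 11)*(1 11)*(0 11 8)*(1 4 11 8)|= |(0 8)(4 11 6 7 12)|= 10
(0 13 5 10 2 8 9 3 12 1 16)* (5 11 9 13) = (0 5 10 2 8 13 11 9 3 12 1 16) = [5, 16, 8, 12, 4, 10, 6, 7, 13, 3, 2, 9, 1, 11, 14, 15, 0]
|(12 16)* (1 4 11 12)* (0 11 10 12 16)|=7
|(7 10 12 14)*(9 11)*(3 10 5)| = 6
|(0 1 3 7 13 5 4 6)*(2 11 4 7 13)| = |(0 1 3 13 5 7 2 11 4 6)| = 10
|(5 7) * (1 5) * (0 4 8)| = |(0 4 8)(1 5 7)| = 3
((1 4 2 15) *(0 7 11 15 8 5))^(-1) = [5, 15, 4, 3, 1, 8, 6, 0, 2, 9, 10, 7, 12, 13, 14, 11] = (0 5 8 2 4 1 15 11 7)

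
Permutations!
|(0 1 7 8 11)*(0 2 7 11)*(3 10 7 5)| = 9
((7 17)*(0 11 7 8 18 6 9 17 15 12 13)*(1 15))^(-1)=(0 13 12 15 1 7 11)(6 18 8 17 9)=[13, 7, 2, 3, 4, 5, 18, 11, 17, 6, 10, 0, 15, 12, 14, 1, 16, 9, 8]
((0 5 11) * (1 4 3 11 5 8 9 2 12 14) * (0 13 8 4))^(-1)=(0 1 14 12 2 9 8 13 11 3 4)=[1, 14, 9, 4, 0, 5, 6, 7, 13, 8, 10, 3, 2, 11, 12]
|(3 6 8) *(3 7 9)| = |(3 6 8 7 9)| = 5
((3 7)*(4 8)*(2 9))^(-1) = [0, 1, 9, 7, 8, 5, 6, 3, 4, 2] = (2 9)(3 7)(4 8)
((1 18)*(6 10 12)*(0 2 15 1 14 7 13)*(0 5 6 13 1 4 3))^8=(18)(0 4 2 3 15)(5 12 6 13 10)=[4, 1, 3, 15, 2, 12, 13, 7, 8, 9, 5, 11, 6, 10, 14, 0, 16, 17, 18]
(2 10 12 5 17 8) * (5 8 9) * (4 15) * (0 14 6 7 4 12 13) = (0 14 6 7 4 15 12 8 2 10 13)(5 17 9) = [14, 1, 10, 3, 15, 17, 7, 4, 2, 5, 13, 11, 8, 0, 6, 12, 16, 9]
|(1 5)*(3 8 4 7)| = |(1 5)(3 8 4 7)| = 4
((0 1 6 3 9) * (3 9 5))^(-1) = (0 9 6 1)(3 5) = [9, 0, 2, 5, 4, 3, 1, 7, 8, 6]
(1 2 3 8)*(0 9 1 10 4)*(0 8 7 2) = (0 9 1)(2 3 7)(4 8 10) = [9, 0, 3, 7, 8, 5, 6, 2, 10, 1, 4]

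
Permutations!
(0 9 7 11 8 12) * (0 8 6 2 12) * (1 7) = (0 9 1 7 11 6 2 12 8) = [9, 7, 12, 3, 4, 5, 2, 11, 0, 1, 10, 6, 8]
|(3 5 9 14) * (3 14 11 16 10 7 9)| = 10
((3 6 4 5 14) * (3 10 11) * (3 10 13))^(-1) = (3 13 14 5 4 6)(10 11) = [0, 1, 2, 13, 6, 4, 3, 7, 8, 9, 11, 10, 12, 14, 5]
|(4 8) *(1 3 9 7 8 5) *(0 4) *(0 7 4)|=|(1 3 9 4 5)(7 8)|=10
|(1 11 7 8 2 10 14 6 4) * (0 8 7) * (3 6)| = |(0 8 2 10 14 3 6 4 1 11)| = 10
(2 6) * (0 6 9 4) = [6, 1, 9, 3, 0, 5, 2, 7, 8, 4] = (0 6 2 9 4)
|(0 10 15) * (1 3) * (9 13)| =6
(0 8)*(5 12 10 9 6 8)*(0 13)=(0 5 12 10 9 6 8 13)=[5, 1, 2, 3, 4, 12, 8, 7, 13, 6, 9, 11, 10, 0]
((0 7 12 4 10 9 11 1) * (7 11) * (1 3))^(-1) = (0 1 3 11)(4 12 7 9 10) = [1, 3, 2, 11, 12, 5, 6, 9, 8, 10, 4, 0, 7]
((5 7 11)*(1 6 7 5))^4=(11)=[0, 1, 2, 3, 4, 5, 6, 7, 8, 9, 10, 11]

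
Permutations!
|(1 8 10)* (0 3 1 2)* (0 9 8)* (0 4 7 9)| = 9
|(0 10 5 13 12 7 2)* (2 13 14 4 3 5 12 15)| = 28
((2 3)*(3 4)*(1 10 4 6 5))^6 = (1 5 6 2 3 4 10) = [0, 5, 3, 4, 10, 6, 2, 7, 8, 9, 1]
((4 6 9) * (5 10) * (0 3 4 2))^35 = (0 2 9 6 4 3)(5 10) = [2, 1, 9, 0, 3, 10, 4, 7, 8, 6, 5]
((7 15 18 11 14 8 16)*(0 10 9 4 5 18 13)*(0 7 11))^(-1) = (0 18 5 4 9 10)(7 13 15)(8 14 11 16) = [18, 1, 2, 3, 9, 4, 6, 13, 14, 10, 0, 16, 12, 15, 11, 7, 8, 17, 5]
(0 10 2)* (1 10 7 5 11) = (0 7 5 11 1 10 2) = [7, 10, 0, 3, 4, 11, 6, 5, 8, 9, 2, 1]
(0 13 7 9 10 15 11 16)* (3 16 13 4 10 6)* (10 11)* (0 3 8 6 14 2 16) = (0 4 11 13 7 9 14 2 16 3)(6 8)(10 15) = [4, 1, 16, 0, 11, 5, 8, 9, 6, 14, 15, 13, 12, 7, 2, 10, 3]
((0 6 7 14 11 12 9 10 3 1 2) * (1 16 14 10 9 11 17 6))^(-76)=(0 2 1)(3 16 14 17 6 7 10)=[2, 0, 1, 16, 4, 5, 7, 10, 8, 9, 3, 11, 12, 13, 17, 15, 14, 6]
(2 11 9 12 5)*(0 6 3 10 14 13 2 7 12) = [6, 1, 11, 10, 4, 7, 3, 12, 8, 0, 14, 9, 5, 2, 13] = (0 6 3 10 14 13 2 11 9)(5 7 12)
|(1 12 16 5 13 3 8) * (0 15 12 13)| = 20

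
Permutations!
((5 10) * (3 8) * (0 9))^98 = (10) = [0, 1, 2, 3, 4, 5, 6, 7, 8, 9, 10]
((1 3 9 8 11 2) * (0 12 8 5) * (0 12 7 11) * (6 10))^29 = [8, 2, 11, 1, 4, 9, 10, 0, 12, 3, 6, 7, 5] = (0 8 12 5 9 3 1 2 11 7)(6 10)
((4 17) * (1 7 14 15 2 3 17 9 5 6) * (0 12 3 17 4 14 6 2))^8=(0 14 2 9 3)(1 6 7)(4 12 15 17 5)=[14, 6, 9, 0, 12, 4, 7, 1, 8, 3, 10, 11, 15, 13, 2, 17, 16, 5]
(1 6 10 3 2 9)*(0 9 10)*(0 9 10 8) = (0 10 3 2 8)(1 6 9) = [10, 6, 8, 2, 4, 5, 9, 7, 0, 1, 3]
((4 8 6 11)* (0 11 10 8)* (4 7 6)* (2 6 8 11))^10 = [6, 1, 10, 3, 2, 5, 11, 4, 0, 9, 7, 8] = (0 6 11 8)(2 10 7 4)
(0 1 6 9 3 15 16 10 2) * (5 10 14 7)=(0 1 6 9 3 15 16 14 7 5 10 2)=[1, 6, 0, 15, 4, 10, 9, 5, 8, 3, 2, 11, 12, 13, 7, 16, 14]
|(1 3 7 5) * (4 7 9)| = |(1 3 9 4 7 5)| = 6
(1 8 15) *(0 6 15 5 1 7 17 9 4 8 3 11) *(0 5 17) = [6, 3, 2, 11, 8, 1, 15, 0, 17, 4, 10, 5, 12, 13, 14, 7, 16, 9] = (0 6 15 7)(1 3 11 5)(4 8 17 9)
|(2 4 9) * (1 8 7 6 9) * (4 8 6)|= |(1 6 9 2 8 7 4)|= 7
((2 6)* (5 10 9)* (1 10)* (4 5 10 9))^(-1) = (1 5 4 10 9)(2 6) = [0, 5, 6, 3, 10, 4, 2, 7, 8, 1, 9]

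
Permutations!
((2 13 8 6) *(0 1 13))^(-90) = (13) = [0, 1, 2, 3, 4, 5, 6, 7, 8, 9, 10, 11, 12, 13]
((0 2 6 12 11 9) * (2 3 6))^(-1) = (0 9 11 12 6 3) = [9, 1, 2, 0, 4, 5, 3, 7, 8, 11, 10, 12, 6]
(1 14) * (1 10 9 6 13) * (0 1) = (0 1 14 10 9 6 13) = [1, 14, 2, 3, 4, 5, 13, 7, 8, 6, 9, 11, 12, 0, 10]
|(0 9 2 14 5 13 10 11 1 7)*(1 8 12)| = 12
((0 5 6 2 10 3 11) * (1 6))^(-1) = (0 11 3 10 2 6 1 5) = [11, 5, 6, 10, 4, 0, 1, 7, 8, 9, 2, 3]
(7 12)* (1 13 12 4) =[0, 13, 2, 3, 1, 5, 6, 4, 8, 9, 10, 11, 7, 12] =(1 13 12 7 4)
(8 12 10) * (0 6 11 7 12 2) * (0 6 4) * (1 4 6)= [6, 4, 1, 3, 0, 5, 11, 12, 2, 9, 8, 7, 10]= (0 6 11 7 12 10 8 2 1 4)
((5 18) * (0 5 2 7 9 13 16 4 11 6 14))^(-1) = (0 14 6 11 4 16 13 9 7 2 18 5) = [14, 1, 18, 3, 16, 0, 11, 2, 8, 7, 10, 4, 12, 9, 6, 15, 13, 17, 5]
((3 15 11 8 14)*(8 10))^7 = (3 15 11 10 8 14) = [0, 1, 2, 15, 4, 5, 6, 7, 14, 9, 8, 10, 12, 13, 3, 11]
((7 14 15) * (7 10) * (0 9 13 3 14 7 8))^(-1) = [8, 1, 2, 13, 4, 5, 6, 7, 10, 0, 15, 11, 12, 9, 3, 14] = (0 8 10 15 14 3 13 9)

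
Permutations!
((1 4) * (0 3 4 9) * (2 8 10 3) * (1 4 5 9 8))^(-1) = (0 9 5 3 10 8 1 2) = [9, 2, 0, 10, 4, 3, 6, 7, 1, 5, 8]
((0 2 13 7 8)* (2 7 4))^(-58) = [8, 1, 4, 3, 13, 5, 6, 0, 7, 9, 10, 11, 12, 2] = (0 8 7)(2 4 13)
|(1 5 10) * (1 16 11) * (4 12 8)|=15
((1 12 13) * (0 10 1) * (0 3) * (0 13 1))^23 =(0 10)(1 12)(3 13) =[10, 12, 2, 13, 4, 5, 6, 7, 8, 9, 0, 11, 1, 3]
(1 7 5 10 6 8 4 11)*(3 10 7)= (1 3 10 6 8 4 11)(5 7)= [0, 3, 2, 10, 11, 7, 8, 5, 4, 9, 6, 1]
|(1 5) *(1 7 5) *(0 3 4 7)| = |(0 3 4 7 5)| = 5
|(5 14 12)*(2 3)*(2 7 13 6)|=15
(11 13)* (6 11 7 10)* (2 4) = [0, 1, 4, 3, 2, 5, 11, 10, 8, 9, 6, 13, 12, 7] = (2 4)(6 11 13 7 10)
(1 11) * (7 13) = [0, 11, 2, 3, 4, 5, 6, 13, 8, 9, 10, 1, 12, 7] = (1 11)(7 13)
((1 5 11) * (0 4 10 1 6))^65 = (0 10 5 6 4 1 11) = [10, 11, 2, 3, 1, 6, 4, 7, 8, 9, 5, 0]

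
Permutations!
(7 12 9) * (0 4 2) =(0 4 2)(7 12 9) =[4, 1, 0, 3, 2, 5, 6, 12, 8, 7, 10, 11, 9]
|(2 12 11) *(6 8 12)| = 5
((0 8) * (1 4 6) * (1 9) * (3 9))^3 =[8, 3, 2, 4, 9, 5, 1, 7, 0, 6] =(0 8)(1 3 4 9 6)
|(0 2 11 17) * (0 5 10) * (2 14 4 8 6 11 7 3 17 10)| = 35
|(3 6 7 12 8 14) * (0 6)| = 7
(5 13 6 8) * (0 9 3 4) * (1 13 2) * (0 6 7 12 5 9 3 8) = (0 3 4 6)(1 13 7 12 5 2)(8 9) = [3, 13, 1, 4, 6, 2, 0, 12, 9, 8, 10, 11, 5, 7]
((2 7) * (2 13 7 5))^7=(2 5)(7 13)=[0, 1, 5, 3, 4, 2, 6, 13, 8, 9, 10, 11, 12, 7]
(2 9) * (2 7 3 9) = [0, 1, 2, 9, 4, 5, 6, 3, 8, 7] = (3 9 7)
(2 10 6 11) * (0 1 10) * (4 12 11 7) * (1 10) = [10, 1, 0, 3, 12, 5, 7, 4, 8, 9, 6, 2, 11] = (0 10 6 7 4 12 11 2)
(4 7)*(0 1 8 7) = (0 1 8 7 4) = [1, 8, 2, 3, 0, 5, 6, 4, 7]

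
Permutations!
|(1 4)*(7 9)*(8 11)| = 2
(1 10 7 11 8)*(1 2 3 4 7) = [0, 10, 3, 4, 7, 5, 6, 11, 2, 9, 1, 8] = (1 10)(2 3 4 7 11 8)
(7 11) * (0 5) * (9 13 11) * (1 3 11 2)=(0 5)(1 3 11 7 9 13 2)=[5, 3, 1, 11, 4, 0, 6, 9, 8, 13, 10, 7, 12, 2]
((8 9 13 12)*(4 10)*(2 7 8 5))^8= (2 7 8 9 13 12 5)= [0, 1, 7, 3, 4, 2, 6, 8, 9, 13, 10, 11, 5, 12]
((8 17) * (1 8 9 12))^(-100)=[0, 1, 2, 3, 4, 5, 6, 7, 8, 9, 10, 11, 12, 13, 14, 15, 16, 17]=(17)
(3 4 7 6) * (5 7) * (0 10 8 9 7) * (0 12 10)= (3 4 5 12 10 8 9 7 6)= [0, 1, 2, 4, 5, 12, 3, 6, 9, 7, 8, 11, 10]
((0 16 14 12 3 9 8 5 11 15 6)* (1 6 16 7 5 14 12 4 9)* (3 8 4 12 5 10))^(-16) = (16)(0 10 1)(3 6 7)(8 12 14) = [10, 0, 2, 6, 4, 5, 7, 3, 12, 9, 1, 11, 14, 13, 8, 15, 16]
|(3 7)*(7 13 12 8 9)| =6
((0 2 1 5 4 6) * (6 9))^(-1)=[6, 2, 0, 3, 5, 1, 9, 7, 8, 4]=(0 6 9 4 5 1 2)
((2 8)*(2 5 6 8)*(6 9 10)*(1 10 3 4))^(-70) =(1 6 5 3)(4 10 8 9) =[0, 6, 2, 1, 10, 3, 5, 7, 9, 4, 8]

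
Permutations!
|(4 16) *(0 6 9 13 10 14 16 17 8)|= 10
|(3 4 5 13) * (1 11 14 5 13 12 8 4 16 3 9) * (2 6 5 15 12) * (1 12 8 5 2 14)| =|(1 11)(2 6)(3 16)(4 13 9 12 5 14 15 8)| =8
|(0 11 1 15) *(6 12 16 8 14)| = |(0 11 1 15)(6 12 16 8 14)| = 20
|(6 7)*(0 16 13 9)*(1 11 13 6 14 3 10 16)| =|(0 1 11 13 9)(3 10 16 6 7 14)| =30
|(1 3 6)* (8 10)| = |(1 3 6)(8 10)| = 6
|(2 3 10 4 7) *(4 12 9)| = 7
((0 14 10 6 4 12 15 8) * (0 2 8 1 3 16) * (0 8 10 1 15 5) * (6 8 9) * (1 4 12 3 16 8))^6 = [10, 0, 12, 9, 16, 2, 3, 7, 6, 4, 5, 11, 8, 13, 1, 15, 14] = (0 10 5 2 12 8 6 3 9 4 16 14 1)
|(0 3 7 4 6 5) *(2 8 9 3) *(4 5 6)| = 7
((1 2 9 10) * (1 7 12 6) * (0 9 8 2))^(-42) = (12) = [0, 1, 2, 3, 4, 5, 6, 7, 8, 9, 10, 11, 12]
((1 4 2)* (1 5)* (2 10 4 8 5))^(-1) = (1 5 8)(4 10) = [0, 5, 2, 3, 10, 8, 6, 7, 1, 9, 4]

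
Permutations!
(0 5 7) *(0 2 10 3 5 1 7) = (0 1 7 2 10 3 5) = [1, 7, 10, 5, 4, 0, 6, 2, 8, 9, 3]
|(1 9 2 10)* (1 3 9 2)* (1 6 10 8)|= 12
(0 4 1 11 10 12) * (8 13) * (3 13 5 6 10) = [4, 11, 2, 13, 1, 6, 10, 7, 5, 9, 12, 3, 0, 8] = (0 4 1 11 3 13 8 5 6 10 12)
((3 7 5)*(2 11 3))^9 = [0, 1, 5, 11, 4, 7, 6, 3, 8, 9, 10, 2] = (2 5 7 3 11)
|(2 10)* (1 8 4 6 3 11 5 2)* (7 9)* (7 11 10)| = 30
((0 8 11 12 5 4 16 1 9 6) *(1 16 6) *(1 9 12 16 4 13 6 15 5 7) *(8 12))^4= (0 8 15)(1 4 6)(5 12 11)(7 16 13)= [8, 4, 2, 3, 6, 12, 1, 16, 15, 9, 10, 5, 11, 7, 14, 0, 13]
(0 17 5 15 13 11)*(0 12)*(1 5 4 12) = [17, 5, 2, 3, 12, 15, 6, 7, 8, 9, 10, 1, 0, 11, 14, 13, 16, 4] = (0 17 4 12)(1 5 15 13 11)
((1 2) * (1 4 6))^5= (1 2 4 6)= [0, 2, 4, 3, 6, 5, 1]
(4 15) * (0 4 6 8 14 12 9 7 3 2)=(0 4 15 6 8 14 12 9 7 3 2)=[4, 1, 0, 2, 15, 5, 8, 3, 14, 7, 10, 11, 9, 13, 12, 6]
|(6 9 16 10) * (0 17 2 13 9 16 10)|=|(0 17 2 13 9 10 6 16)|=8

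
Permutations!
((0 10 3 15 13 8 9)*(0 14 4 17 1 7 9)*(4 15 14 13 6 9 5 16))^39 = (0 14 9)(1 16)(3 6 8)(4 7)(5 17)(10 15 13) = [14, 16, 2, 6, 7, 17, 8, 4, 3, 0, 15, 11, 12, 10, 9, 13, 1, 5]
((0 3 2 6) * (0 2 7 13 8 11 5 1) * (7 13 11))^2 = (0 13 7 5)(1 3 8 11) = [13, 3, 2, 8, 4, 0, 6, 5, 11, 9, 10, 1, 12, 7]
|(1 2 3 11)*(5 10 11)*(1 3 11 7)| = 7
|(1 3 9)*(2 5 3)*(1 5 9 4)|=|(1 2 9 5 3 4)|=6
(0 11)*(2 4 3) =(0 11)(2 4 3) =[11, 1, 4, 2, 3, 5, 6, 7, 8, 9, 10, 0]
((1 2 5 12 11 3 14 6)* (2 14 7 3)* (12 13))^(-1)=[0, 6, 11, 7, 4, 2, 14, 3, 8, 9, 10, 12, 13, 5, 1]=(1 6 14)(2 11 12 13 5)(3 7)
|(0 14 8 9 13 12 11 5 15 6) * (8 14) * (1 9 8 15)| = 6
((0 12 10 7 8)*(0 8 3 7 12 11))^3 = (0 11)(3 7)(10 12) = [11, 1, 2, 7, 4, 5, 6, 3, 8, 9, 12, 0, 10]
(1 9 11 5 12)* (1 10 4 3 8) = (1 9 11 5 12 10 4 3 8) = [0, 9, 2, 8, 3, 12, 6, 7, 1, 11, 4, 5, 10]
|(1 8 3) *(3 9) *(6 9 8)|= 4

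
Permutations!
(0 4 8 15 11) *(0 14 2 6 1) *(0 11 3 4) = (1 11 14 2 6)(3 4 8 15) = [0, 11, 6, 4, 8, 5, 1, 7, 15, 9, 10, 14, 12, 13, 2, 3]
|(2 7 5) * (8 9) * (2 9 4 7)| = 5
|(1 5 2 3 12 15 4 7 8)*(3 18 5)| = |(1 3 12 15 4 7 8)(2 18 5)| = 21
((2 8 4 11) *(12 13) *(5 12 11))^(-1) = [0, 1, 11, 3, 8, 4, 6, 7, 2, 9, 10, 13, 5, 12] = (2 11 13 12 5 4 8)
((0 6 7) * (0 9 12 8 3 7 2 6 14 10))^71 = (0 10 14)(2 6)(3 7 9 12 8) = [10, 1, 6, 7, 4, 5, 2, 9, 3, 12, 14, 11, 8, 13, 0]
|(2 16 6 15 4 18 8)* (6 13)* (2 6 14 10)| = |(2 16 13 14 10)(4 18 8 6 15)| = 5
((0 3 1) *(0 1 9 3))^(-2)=(9)=[0, 1, 2, 3, 4, 5, 6, 7, 8, 9]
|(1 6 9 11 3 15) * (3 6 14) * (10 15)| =|(1 14 3 10 15)(6 9 11)| =15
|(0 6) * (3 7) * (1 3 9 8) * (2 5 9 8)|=12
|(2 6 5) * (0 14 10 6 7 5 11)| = |(0 14 10 6 11)(2 7 5)| = 15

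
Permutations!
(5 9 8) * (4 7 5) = (4 7 5 9 8) = [0, 1, 2, 3, 7, 9, 6, 5, 4, 8]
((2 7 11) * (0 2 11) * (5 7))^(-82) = (11)(0 5)(2 7) = [5, 1, 7, 3, 4, 0, 6, 2, 8, 9, 10, 11]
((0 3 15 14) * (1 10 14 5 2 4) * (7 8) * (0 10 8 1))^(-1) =(0 4 2 5 15 3)(1 7 8)(10 14) =[4, 7, 5, 0, 2, 15, 6, 8, 1, 9, 14, 11, 12, 13, 10, 3]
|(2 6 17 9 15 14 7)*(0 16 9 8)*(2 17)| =|(0 16 9 15 14 7 17 8)(2 6)| =8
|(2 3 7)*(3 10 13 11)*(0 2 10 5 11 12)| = |(0 2 5 11 3 7 10 13 12)| = 9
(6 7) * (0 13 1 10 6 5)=[13, 10, 2, 3, 4, 0, 7, 5, 8, 9, 6, 11, 12, 1]=(0 13 1 10 6 7 5)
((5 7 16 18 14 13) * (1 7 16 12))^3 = [0, 1, 2, 3, 4, 14, 6, 7, 8, 9, 10, 11, 12, 18, 16, 15, 13, 17, 5] = (5 14 16 13 18)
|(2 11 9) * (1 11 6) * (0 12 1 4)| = 8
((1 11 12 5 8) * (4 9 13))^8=(1 5 11 8 12)(4 13 9)=[0, 5, 2, 3, 13, 11, 6, 7, 12, 4, 10, 8, 1, 9]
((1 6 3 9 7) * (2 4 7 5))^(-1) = (1 7 4 2 5 9 3 6) = [0, 7, 5, 6, 2, 9, 1, 4, 8, 3]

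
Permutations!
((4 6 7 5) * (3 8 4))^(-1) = (3 5 7 6 4 8) = [0, 1, 2, 5, 8, 7, 4, 6, 3]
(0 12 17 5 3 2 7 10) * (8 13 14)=(0 12 17 5 3 2 7 10)(8 13 14)=[12, 1, 7, 2, 4, 3, 6, 10, 13, 9, 0, 11, 17, 14, 8, 15, 16, 5]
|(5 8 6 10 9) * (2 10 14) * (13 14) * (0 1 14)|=10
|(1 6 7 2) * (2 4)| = 5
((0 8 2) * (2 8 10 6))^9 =(0 10 6 2) =[10, 1, 0, 3, 4, 5, 2, 7, 8, 9, 6]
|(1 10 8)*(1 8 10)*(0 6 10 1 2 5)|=6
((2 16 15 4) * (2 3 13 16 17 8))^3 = (17)(3 15 13 4 16) = [0, 1, 2, 15, 16, 5, 6, 7, 8, 9, 10, 11, 12, 4, 14, 13, 3, 17]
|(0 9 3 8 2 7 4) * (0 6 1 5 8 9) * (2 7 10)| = 6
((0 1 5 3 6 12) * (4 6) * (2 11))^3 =(0 3 12 5 6 1 4)(2 11) =[3, 4, 11, 12, 0, 6, 1, 7, 8, 9, 10, 2, 5]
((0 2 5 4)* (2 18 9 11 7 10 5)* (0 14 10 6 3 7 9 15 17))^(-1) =(0 17 15 18)(3 6 7)(4 5 10 14)(9 11) =[17, 1, 2, 6, 5, 10, 7, 3, 8, 11, 14, 9, 12, 13, 4, 18, 16, 15, 0]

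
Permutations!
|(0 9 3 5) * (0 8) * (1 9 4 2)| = |(0 4 2 1 9 3 5 8)| = 8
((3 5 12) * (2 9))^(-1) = (2 9)(3 12 5) = [0, 1, 9, 12, 4, 3, 6, 7, 8, 2, 10, 11, 5]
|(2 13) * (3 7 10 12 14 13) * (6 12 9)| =|(2 3 7 10 9 6 12 14 13)| =9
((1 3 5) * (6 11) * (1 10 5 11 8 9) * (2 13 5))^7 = [0, 3, 10, 11, 4, 13, 8, 7, 9, 1, 5, 6, 12, 2] = (1 3 11 6 8 9)(2 10 5 13)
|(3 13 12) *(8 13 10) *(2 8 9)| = |(2 8 13 12 3 10 9)| = 7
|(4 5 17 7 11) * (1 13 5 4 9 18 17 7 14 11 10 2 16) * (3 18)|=|(1 13 5 7 10 2 16)(3 18 17 14 11 9)|=42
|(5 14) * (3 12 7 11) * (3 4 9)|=|(3 12 7 11 4 9)(5 14)|=6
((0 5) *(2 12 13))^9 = (13)(0 5) = [5, 1, 2, 3, 4, 0, 6, 7, 8, 9, 10, 11, 12, 13]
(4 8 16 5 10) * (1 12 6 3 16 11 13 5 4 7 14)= (1 12 6 3 16 4 8 11 13 5 10 7 14)= [0, 12, 2, 16, 8, 10, 3, 14, 11, 9, 7, 13, 6, 5, 1, 15, 4]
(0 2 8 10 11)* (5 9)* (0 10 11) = [2, 1, 8, 3, 4, 9, 6, 7, 11, 5, 0, 10] = (0 2 8 11 10)(5 9)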